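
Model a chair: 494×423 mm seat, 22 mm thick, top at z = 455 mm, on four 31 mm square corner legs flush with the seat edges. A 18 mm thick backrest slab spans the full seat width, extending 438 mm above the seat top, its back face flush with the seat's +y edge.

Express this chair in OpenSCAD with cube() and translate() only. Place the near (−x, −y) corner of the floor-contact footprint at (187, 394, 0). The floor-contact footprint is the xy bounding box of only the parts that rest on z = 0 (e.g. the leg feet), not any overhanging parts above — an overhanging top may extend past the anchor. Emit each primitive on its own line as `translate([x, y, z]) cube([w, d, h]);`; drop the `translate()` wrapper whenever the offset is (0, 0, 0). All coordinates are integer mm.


translate([187, 394, 433]) cube([494, 423, 22]);
translate([187, 394, 0]) cube([31, 31, 433]);
translate([650, 394, 0]) cube([31, 31, 433]);
translate([187, 786, 0]) cube([31, 31, 433]);
translate([650, 786, 0]) cube([31, 31, 433]);
translate([187, 799, 455]) cube([494, 18, 438]);


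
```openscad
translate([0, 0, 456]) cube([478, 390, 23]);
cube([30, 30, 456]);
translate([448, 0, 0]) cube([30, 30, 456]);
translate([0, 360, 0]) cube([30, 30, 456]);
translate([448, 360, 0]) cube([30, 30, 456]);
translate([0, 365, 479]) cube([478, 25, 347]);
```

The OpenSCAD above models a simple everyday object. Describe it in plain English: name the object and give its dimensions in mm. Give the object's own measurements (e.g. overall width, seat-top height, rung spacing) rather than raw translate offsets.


A chair. The seat is a 478×390×23 mm slab with its top at z = 479 mm, on four 30×30 mm corner legs (flush with the seat edges, standing on z = 0). A flat backrest 25 mm thick, 347 mm tall, spans the full seat width and rises from the seat top along its +y edge, rear face flush with the rear of the seat.


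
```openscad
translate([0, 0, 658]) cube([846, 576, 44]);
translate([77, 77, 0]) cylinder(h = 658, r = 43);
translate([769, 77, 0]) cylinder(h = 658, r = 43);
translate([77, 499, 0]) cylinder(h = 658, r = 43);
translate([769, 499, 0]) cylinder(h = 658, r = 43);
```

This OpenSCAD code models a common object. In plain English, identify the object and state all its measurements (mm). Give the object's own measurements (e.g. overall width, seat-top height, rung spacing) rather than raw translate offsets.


A table: top 846 mm (x) × 576 mm (y), 44 mm thick, upper face at z = 702 mm, on four round legs of 86 mm diameter, each leg's bounding box inset 34 mm from the nearest pair of top edges from z = 0 to the bottom of the top.


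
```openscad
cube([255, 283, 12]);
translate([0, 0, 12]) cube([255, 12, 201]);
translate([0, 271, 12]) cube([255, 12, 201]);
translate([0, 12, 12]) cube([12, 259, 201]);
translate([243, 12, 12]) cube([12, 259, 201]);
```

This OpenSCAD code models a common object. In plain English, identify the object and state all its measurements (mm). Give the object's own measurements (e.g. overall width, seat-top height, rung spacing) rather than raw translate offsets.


An open-topped rectangular box: outside dimensions 255×283×213 mm, with a uniform wall and base thickness of 12 mm. The base is a full 255×283 slab on the floor; four walls sit on top of the base. The front and back walls (the −y and +y sides) span the full width; the two side walls fit between them.


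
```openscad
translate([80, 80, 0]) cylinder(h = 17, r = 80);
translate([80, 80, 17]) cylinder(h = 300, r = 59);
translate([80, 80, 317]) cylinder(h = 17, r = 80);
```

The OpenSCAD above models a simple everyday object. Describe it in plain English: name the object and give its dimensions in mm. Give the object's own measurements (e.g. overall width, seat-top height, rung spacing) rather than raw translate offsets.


A spool: two coaxial disc flanges of radius 80 mm and thickness 17 mm, joined by a core cylinder of radius 59 mm and height 300 mm. The lower flange rests on z = 0 and the three cylinders share a vertical axis.


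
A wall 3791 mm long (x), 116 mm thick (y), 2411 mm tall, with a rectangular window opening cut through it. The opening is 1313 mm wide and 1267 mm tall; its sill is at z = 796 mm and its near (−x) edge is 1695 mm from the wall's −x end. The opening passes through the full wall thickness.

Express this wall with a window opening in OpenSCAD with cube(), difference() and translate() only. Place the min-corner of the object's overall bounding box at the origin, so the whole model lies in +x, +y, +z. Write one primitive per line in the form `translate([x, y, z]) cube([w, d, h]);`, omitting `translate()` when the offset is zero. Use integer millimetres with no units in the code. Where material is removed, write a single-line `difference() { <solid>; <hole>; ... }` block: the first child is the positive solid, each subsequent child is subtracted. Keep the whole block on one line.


difference() { cube([3791, 116, 2411]); translate([1695, 0, 796]) cube([1313, 116, 1267]); }


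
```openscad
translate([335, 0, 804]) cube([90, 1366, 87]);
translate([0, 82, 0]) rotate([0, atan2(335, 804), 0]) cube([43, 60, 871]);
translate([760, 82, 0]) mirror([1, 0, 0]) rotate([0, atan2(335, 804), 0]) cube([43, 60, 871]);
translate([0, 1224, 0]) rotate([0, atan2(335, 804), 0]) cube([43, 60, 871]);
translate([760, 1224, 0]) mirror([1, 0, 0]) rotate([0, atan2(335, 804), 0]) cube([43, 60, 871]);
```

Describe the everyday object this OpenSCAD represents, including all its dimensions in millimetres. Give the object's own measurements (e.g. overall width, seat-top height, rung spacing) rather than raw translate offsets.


A sawhorse. A 90×1366×87 mm beam (x, y, z) sits on two A-frame leg pairs. Each pair is two raked legs of 43×60 mm section (60 mm along y) splaying symmetrically in x. Each leg rises 804 mm vertically over 335 mm of horizontal reach and is 871 mm long along its own axis. Every leg's outer bottom edge rests on the floor and its outer top edge meets a bottom edge of the beam — the left legs (tilting toward +x) meet the beam's −x bottom edge, the right legs (their mirror images, tilting toward −x) meet its +x bottom edge — so the leg tops tuck under the beam, the beam's underside is 804 mm above the floor, and the feet are 760 mm apart outside-to-outside with the beam centred between them. The two leg pairs are set in 82 mm from either end of the beam.


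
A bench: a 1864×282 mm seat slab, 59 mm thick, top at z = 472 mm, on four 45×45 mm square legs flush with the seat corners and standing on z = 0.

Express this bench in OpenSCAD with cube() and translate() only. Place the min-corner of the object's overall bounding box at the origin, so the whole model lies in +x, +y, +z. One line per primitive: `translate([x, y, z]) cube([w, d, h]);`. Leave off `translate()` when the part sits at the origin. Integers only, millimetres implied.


// leg_h = 472 − 59 = 413
translate([0, 0, 413]) cube([1864, 282, 59]);
cube([45, 45, 413]);
translate([0, 237, 0]) cube([45, 45, 413]);
translate([1819, 0, 0]) cube([45, 45, 413]);
translate([1819, 237, 0]) cube([45, 45, 413]);


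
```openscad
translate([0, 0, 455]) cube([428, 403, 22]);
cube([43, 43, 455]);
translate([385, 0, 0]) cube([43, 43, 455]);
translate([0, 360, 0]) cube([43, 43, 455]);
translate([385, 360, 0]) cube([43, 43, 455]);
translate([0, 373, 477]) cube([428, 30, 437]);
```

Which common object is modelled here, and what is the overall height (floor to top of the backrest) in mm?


A chair. The overall height is 914 mm.

A slab on four corner posts with a tall panel at the back — a chair. The seat slab sits at z = 455 with thickness 22, and the 437 mm backrest starts at the seat top, so the overall height is 455 + 22 + 437 = 914 mm.


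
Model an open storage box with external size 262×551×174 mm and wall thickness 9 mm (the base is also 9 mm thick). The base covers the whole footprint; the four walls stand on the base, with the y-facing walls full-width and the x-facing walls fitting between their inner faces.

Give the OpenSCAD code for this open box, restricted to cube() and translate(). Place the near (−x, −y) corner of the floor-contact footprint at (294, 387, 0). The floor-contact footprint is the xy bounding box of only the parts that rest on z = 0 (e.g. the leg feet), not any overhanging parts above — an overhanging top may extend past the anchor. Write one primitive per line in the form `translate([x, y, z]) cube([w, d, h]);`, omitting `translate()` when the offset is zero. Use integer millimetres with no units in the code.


translate([294, 387, 0]) cube([262, 551, 9]);
translate([294, 387, 9]) cube([262, 9, 165]);
translate([294, 929, 9]) cube([262, 9, 165]);
translate([294, 396, 9]) cube([9, 533, 165]);
translate([547, 396, 9]) cube([9, 533, 165]);


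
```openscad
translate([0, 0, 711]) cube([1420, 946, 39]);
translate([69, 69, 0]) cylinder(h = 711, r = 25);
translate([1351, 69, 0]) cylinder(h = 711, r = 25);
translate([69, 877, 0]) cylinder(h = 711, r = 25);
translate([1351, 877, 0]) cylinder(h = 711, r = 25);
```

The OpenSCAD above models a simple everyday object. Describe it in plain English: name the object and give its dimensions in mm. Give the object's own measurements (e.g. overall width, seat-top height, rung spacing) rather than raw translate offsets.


A rectangular dining table. The top is 1420×946×39 mm with its upper surface at z = 750 mm. It stands on four round legs of 50 mm diameter, each leg's bounding box inset 44 mm from the nearest pair of top edges, running from the floor to the underside of the top.


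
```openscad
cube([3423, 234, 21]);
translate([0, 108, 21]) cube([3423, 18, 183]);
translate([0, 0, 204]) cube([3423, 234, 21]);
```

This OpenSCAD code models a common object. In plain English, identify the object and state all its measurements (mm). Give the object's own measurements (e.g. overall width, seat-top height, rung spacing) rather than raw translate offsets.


An I-beam lying along x, 3423 mm long. Overall section height 225 mm. Two flanges 234 mm wide (y) and 21 mm thick, one on the floor and one at the top; a web 18 mm thick runs between them, centred on the flange width.


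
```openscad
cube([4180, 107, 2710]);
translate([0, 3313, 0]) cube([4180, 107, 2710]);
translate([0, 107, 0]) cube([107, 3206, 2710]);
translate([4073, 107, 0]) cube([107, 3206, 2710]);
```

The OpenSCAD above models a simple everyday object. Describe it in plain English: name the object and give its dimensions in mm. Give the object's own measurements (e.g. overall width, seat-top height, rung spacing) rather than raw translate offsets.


The wall frame of a small rectangular building: four walls, each 2710 mm tall and 107 mm thick, enclosing a footprint 4180 mm (x) by 3420 mm (y) outside-to-outside, with no floor or roof. The front and back walls (the −y and +y sides) span the full width; the two side walls fit between them.


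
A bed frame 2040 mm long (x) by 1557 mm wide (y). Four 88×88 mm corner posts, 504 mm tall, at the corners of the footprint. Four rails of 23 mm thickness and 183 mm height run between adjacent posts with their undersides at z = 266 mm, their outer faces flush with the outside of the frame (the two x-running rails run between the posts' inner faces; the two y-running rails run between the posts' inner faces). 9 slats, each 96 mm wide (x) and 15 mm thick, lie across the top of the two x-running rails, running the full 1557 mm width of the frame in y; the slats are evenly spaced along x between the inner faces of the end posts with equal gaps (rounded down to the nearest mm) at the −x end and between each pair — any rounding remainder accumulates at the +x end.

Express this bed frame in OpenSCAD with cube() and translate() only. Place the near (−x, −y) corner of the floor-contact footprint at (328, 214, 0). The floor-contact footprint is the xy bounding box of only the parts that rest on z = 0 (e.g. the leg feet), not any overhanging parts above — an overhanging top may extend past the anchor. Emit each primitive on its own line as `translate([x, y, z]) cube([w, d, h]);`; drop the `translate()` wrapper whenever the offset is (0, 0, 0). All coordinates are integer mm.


// slat z = rail_z + rail_h = 266 + 183 = 449
// slat gap = ⌊(1864 − 9·96) / 10⌋ = 100
translate([328, 214, 0]) cube([88, 88, 504]);
translate([328, 1683, 0]) cube([88, 88, 504]);
translate([2280, 214, 0]) cube([88, 88, 504]);
translate([2280, 1683, 0]) cube([88, 88, 504]);
translate([416, 214, 266]) cube([1864, 23, 183]);
translate([416, 1748, 266]) cube([1864, 23, 183]);
translate([328, 302, 266]) cube([23, 1381, 183]);
translate([2345, 302, 266]) cube([23, 1381, 183]);
translate([516, 214, 449]) cube([96, 1557, 15]);
translate([712, 214, 449]) cube([96, 1557, 15]);
translate([908, 214, 449]) cube([96, 1557, 15]);
translate([1104, 214, 449]) cube([96, 1557, 15]);
translate([1300, 214, 449]) cube([96, 1557, 15]);
translate([1496, 214, 449]) cube([96, 1557, 15]);
translate([1692, 214, 449]) cube([96, 1557, 15]);
translate([1888, 214, 449]) cube([96, 1557, 15]);
translate([2084, 214, 449]) cube([96, 1557, 15]);


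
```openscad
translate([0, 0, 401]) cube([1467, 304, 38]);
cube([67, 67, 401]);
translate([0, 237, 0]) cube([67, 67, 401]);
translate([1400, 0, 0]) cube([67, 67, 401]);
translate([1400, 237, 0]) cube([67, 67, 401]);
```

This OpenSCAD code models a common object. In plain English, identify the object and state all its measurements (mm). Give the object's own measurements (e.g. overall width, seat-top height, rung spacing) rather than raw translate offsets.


A bench: a 1467×304 mm seat slab, 38 mm thick, top at z = 439 mm, on four 67×67 mm square legs flush with the seat corners and standing on z = 0.


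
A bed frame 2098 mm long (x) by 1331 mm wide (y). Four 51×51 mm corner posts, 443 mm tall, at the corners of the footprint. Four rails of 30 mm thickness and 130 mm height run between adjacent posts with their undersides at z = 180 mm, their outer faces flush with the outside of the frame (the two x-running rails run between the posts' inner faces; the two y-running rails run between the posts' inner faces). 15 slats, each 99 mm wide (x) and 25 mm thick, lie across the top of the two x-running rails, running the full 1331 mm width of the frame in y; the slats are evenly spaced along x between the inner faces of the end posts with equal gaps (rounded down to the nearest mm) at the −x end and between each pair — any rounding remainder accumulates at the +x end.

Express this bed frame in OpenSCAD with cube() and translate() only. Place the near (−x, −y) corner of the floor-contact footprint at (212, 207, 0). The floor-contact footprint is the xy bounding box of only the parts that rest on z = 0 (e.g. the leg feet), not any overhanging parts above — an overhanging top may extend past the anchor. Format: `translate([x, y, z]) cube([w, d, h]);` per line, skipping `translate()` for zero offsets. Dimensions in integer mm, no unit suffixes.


translate([212, 207, 0]) cube([51, 51, 443]);
translate([212, 1487, 0]) cube([51, 51, 443]);
translate([2259, 207, 0]) cube([51, 51, 443]);
translate([2259, 1487, 0]) cube([51, 51, 443]);
translate([263, 207, 180]) cube([1996, 30, 130]);
translate([263, 1508, 180]) cube([1996, 30, 130]);
translate([212, 258, 180]) cube([30, 1229, 130]);
translate([2280, 258, 180]) cube([30, 1229, 130]);
translate([294, 207, 310]) cube([99, 1331, 25]);
translate([424, 207, 310]) cube([99, 1331, 25]);
translate([554, 207, 310]) cube([99, 1331, 25]);
translate([684, 207, 310]) cube([99, 1331, 25]);
translate([814, 207, 310]) cube([99, 1331, 25]);
translate([944, 207, 310]) cube([99, 1331, 25]);
translate([1074, 207, 310]) cube([99, 1331, 25]);
translate([1204, 207, 310]) cube([99, 1331, 25]);
translate([1334, 207, 310]) cube([99, 1331, 25]);
translate([1464, 207, 310]) cube([99, 1331, 25]);
translate([1594, 207, 310]) cube([99, 1331, 25]);
translate([1724, 207, 310]) cube([99, 1331, 25]);
translate([1854, 207, 310]) cube([99, 1331, 25]);
translate([1984, 207, 310]) cube([99, 1331, 25]);
translate([2114, 207, 310]) cube([99, 1331, 25]);


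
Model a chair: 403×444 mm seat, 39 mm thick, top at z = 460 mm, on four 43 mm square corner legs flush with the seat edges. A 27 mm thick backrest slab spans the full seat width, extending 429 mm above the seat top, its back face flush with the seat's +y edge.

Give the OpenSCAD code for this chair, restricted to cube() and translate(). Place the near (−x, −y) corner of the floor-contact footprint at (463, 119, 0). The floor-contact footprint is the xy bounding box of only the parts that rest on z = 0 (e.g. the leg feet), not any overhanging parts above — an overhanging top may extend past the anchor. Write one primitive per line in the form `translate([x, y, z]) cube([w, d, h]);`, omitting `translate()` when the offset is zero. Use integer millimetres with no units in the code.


translate([463, 119, 421]) cube([403, 444, 39]);
translate([463, 119, 0]) cube([43, 43, 421]);
translate([823, 119, 0]) cube([43, 43, 421]);
translate([463, 520, 0]) cube([43, 43, 421]);
translate([823, 520, 0]) cube([43, 43, 421]);
translate([463, 536, 460]) cube([403, 27, 429]);


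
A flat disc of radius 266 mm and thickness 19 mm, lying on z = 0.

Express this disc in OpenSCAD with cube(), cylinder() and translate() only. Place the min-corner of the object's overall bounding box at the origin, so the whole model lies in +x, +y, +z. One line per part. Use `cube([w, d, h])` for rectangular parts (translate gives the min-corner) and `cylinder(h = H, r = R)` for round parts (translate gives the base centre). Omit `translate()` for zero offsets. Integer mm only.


translate([266, 266, 0]) cylinder(h = 19, r = 266);


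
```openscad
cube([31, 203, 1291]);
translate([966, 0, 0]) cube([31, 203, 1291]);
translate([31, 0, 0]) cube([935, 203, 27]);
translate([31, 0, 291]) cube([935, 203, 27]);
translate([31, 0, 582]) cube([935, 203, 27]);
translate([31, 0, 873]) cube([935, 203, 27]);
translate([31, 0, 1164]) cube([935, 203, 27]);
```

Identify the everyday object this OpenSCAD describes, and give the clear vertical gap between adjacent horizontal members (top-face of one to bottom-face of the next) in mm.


A bookshelf. The clear shelf gap is 264 mm.

Two tall side panels with 5 horizontal boards between them — a bookshelf. The first two shelf undersides are at z = 0 and z = 291; with shelf thickness 27, the clear gap is 291 − 0 − 27 = 264 mm.


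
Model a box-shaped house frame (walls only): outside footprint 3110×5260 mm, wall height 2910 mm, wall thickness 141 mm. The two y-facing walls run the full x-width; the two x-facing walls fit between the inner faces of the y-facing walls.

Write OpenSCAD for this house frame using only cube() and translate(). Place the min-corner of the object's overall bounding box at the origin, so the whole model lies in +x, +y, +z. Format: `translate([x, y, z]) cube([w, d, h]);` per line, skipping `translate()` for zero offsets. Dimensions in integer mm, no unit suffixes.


cube([3110, 141, 2910]);
translate([0, 5119, 0]) cube([3110, 141, 2910]);
translate([0, 141, 0]) cube([141, 4978, 2910]);
translate([2969, 141, 0]) cube([141, 4978, 2910]);


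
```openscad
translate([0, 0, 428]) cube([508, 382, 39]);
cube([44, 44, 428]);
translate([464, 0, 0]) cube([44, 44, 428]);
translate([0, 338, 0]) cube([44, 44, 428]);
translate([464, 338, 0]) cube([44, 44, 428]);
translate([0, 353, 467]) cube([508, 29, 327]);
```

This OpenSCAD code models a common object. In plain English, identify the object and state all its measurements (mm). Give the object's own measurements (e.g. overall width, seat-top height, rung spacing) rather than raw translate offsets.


A chair. The seat is a 508×382×39 mm slab with its top at z = 467 mm, on four 44×44 mm corner legs (flush with the seat edges, standing on z = 0). A flat backrest 29 mm thick, 327 mm tall, spans the full seat width and rises from the seat top along its +y edge, rear face flush with the rear of the seat.


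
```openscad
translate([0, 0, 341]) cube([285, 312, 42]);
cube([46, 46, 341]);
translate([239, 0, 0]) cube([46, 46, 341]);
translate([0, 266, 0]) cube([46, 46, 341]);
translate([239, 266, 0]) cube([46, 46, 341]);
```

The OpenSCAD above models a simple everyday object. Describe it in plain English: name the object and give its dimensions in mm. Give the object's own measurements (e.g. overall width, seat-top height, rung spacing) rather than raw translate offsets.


A four-legged stool. The seat is a 285×312×42 mm slab whose top surface is at z = 383 mm; four square legs, each 46×46 mm in cross-section, run from the floor (z = 0) to the underside of the seat, each flush with a corner of the seat.


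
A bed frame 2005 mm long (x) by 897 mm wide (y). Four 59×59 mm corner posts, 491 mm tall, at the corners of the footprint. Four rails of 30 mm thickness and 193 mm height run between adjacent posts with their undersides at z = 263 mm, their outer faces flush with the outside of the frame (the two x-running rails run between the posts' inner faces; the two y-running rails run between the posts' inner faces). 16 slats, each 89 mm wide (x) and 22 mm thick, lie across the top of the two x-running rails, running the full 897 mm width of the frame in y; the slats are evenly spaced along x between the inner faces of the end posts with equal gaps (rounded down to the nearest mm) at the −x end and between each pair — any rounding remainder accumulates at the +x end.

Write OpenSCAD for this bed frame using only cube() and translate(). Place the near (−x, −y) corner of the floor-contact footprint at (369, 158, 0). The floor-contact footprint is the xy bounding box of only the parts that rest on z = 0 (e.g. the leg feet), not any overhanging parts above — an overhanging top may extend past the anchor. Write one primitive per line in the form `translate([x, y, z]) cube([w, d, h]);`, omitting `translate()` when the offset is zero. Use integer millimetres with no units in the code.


// slat z = rail_z + rail_h = 263 + 193 = 456
// slat gap = ⌊(1887 − 16·89) / 17⌋ = 27
translate([369, 158, 0]) cube([59, 59, 491]);
translate([369, 996, 0]) cube([59, 59, 491]);
translate([2315, 158, 0]) cube([59, 59, 491]);
translate([2315, 996, 0]) cube([59, 59, 491]);
translate([428, 158, 263]) cube([1887, 30, 193]);
translate([428, 1025, 263]) cube([1887, 30, 193]);
translate([369, 217, 263]) cube([30, 779, 193]);
translate([2344, 217, 263]) cube([30, 779, 193]);
translate([455, 158, 456]) cube([89, 897, 22]);
translate([571, 158, 456]) cube([89, 897, 22]);
translate([687, 158, 456]) cube([89, 897, 22]);
translate([803, 158, 456]) cube([89, 897, 22]);
translate([919, 158, 456]) cube([89, 897, 22]);
translate([1035, 158, 456]) cube([89, 897, 22]);
translate([1151, 158, 456]) cube([89, 897, 22]);
translate([1267, 158, 456]) cube([89, 897, 22]);
translate([1383, 158, 456]) cube([89, 897, 22]);
translate([1499, 158, 456]) cube([89, 897, 22]);
translate([1615, 158, 456]) cube([89, 897, 22]);
translate([1731, 158, 456]) cube([89, 897, 22]);
translate([1847, 158, 456]) cube([89, 897, 22]);
translate([1963, 158, 456]) cube([89, 897, 22]);
translate([2079, 158, 456]) cube([89, 897, 22]);
translate([2195, 158, 456]) cube([89, 897, 22]);


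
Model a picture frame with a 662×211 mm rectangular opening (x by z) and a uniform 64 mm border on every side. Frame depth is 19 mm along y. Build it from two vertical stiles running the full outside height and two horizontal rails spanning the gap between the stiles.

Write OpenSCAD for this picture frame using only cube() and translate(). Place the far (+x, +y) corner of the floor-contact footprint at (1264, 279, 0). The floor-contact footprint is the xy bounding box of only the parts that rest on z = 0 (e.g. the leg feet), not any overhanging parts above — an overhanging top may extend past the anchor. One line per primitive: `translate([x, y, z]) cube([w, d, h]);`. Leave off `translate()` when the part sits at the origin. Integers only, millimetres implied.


translate([474, 260, 0]) cube([64, 19, 339]);
translate([1200, 260, 0]) cube([64, 19, 339]);
translate([538, 260, 0]) cube([662, 19, 64]);
translate([538, 260, 275]) cube([662, 19, 64]);


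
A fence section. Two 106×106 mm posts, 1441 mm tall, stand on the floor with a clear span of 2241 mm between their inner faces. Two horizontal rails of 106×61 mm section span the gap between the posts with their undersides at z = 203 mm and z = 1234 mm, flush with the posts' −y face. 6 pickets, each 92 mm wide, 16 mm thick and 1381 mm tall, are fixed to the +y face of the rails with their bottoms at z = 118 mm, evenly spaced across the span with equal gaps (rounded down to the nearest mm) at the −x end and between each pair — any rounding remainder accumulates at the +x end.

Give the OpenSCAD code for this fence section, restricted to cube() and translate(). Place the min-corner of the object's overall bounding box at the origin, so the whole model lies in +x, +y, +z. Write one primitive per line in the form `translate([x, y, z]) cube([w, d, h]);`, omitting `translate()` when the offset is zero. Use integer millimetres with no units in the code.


cube([106, 106, 1441]);
translate([2347, 0, 0]) cube([106, 106, 1441]);
translate([106, 0, 203]) cube([2241, 106, 61]);
translate([106, 0, 1234]) cube([2241, 106, 61]);
translate([347, 106, 118]) cube([92, 16, 1381]);
translate([680, 106, 118]) cube([92, 16, 1381]);
translate([1013, 106, 118]) cube([92, 16, 1381]);
translate([1346, 106, 118]) cube([92, 16, 1381]);
translate([1679, 106, 118]) cube([92, 16, 1381]);
translate([2012, 106, 118]) cube([92, 16, 1381]);


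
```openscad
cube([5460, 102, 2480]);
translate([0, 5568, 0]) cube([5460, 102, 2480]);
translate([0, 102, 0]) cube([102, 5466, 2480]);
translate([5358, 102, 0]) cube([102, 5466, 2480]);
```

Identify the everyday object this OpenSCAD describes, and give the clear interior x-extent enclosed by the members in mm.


A house (or room) frame. The interior width is 5256 mm.

Four 2480 mm walls enclosing a rectangle with no floor or roof — a room or house frame. Outside width is 5460 mm and wall thickness is 102 mm, so the interior width is 5460 − 2 × 102 = 5256 mm.


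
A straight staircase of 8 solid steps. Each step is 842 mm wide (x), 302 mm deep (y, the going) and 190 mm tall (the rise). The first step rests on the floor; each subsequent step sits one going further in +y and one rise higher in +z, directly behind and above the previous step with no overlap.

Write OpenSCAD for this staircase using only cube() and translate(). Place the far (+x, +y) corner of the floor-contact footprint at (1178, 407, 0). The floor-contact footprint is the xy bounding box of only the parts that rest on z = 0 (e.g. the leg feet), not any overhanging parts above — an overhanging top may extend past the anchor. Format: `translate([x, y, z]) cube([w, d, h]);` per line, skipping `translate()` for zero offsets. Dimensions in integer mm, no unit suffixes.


translate([336, 105, 0]) cube([842, 302, 190]);
translate([336, 407, 190]) cube([842, 302, 190]);
translate([336, 709, 380]) cube([842, 302, 190]);
translate([336, 1011, 570]) cube([842, 302, 190]);
translate([336, 1313, 760]) cube([842, 302, 190]);
translate([336, 1615, 950]) cube([842, 302, 190]);
translate([336, 1917, 1140]) cube([842, 302, 190]);
translate([336, 2219, 1330]) cube([842, 302, 190]);


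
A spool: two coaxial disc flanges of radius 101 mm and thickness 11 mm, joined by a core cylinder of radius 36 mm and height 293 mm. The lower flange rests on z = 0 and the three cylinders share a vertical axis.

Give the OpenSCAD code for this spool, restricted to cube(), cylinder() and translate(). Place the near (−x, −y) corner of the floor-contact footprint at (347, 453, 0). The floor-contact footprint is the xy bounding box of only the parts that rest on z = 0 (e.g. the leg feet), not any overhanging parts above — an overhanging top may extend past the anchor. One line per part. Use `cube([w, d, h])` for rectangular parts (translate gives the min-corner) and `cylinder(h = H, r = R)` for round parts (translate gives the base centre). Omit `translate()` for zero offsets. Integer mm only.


translate([448, 554, 0]) cylinder(h = 11, r = 101);
translate([448, 554, 11]) cylinder(h = 293, r = 36);
translate([448, 554, 304]) cylinder(h = 11, r = 101);


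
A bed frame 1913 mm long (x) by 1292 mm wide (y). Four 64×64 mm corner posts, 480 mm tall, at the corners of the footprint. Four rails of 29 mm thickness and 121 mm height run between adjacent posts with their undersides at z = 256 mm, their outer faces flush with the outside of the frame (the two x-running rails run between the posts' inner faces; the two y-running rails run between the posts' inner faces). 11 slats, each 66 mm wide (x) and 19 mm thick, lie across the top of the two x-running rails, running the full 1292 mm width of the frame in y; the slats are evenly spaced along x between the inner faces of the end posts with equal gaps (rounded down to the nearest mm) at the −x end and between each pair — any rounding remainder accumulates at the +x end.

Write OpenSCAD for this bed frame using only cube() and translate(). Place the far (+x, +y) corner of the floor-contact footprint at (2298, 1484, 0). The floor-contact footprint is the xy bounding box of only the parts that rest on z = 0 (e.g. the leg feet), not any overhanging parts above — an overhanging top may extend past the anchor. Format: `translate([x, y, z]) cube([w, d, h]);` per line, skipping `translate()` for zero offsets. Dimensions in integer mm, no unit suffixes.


translate([385, 192, 0]) cube([64, 64, 480]);
translate([385, 1420, 0]) cube([64, 64, 480]);
translate([2234, 192, 0]) cube([64, 64, 480]);
translate([2234, 1420, 0]) cube([64, 64, 480]);
translate([449, 192, 256]) cube([1785, 29, 121]);
translate([449, 1455, 256]) cube([1785, 29, 121]);
translate([385, 256, 256]) cube([29, 1164, 121]);
translate([2269, 256, 256]) cube([29, 1164, 121]);
translate([537, 192, 377]) cube([66, 1292, 19]);
translate([691, 192, 377]) cube([66, 1292, 19]);
translate([845, 192, 377]) cube([66, 1292, 19]);
translate([999, 192, 377]) cube([66, 1292, 19]);
translate([1153, 192, 377]) cube([66, 1292, 19]);
translate([1307, 192, 377]) cube([66, 1292, 19]);
translate([1461, 192, 377]) cube([66, 1292, 19]);
translate([1615, 192, 377]) cube([66, 1292, 19]);
translate([1769, 192, 377]) cube([66, 1292, 19]);
translate([1923, 192, 377]) cube([66, 1292, 19]);
translate([2077, 192, 377]) cube([66, 1292, 19]);


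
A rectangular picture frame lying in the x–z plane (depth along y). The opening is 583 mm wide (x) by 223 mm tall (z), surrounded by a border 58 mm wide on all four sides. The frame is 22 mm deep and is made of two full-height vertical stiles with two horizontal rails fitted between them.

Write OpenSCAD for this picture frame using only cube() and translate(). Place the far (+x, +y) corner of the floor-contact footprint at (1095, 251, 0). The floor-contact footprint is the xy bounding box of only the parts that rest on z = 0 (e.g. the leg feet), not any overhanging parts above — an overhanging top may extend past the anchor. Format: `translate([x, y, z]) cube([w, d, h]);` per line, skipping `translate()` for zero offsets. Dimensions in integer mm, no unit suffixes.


translate([396, 229, 0]) cube([58, 22, 339]);
translate([1037, 229, 0]) cube([58, 22, 339]);
translate([454, 229, 0]) cube([583, 22, 58]);
translate([454, 229, 281]) cube([583, 22, 58]);


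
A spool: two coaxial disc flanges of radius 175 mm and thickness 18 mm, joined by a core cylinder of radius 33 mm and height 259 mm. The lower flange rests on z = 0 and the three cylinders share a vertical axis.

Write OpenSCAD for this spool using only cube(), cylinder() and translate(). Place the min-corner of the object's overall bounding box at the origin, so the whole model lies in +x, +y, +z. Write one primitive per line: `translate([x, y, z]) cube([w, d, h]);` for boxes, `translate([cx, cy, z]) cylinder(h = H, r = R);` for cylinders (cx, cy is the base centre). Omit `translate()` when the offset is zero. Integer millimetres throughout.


translate([175, 175, 0]) cylinder(h = 18, r = 175);
translate([175, 175, 18]) cylinder(h = 259, r = 33);
translate([175, 175, 277]) cylinder(h = 18, r = 175);


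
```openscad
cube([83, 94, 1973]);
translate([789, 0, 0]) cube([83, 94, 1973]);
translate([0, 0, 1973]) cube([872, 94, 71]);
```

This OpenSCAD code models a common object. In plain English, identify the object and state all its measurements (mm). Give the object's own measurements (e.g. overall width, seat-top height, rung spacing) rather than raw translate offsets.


A door frame. The clear opening is 706 mm wide and 1973 mm high. Two 83 mm wide jambs, 94 mm deep, stand either side of the opening from the floor to the top of the opening. A 71 mm thick head sits across the top of both jambs, spanning the full outside width of the frame.


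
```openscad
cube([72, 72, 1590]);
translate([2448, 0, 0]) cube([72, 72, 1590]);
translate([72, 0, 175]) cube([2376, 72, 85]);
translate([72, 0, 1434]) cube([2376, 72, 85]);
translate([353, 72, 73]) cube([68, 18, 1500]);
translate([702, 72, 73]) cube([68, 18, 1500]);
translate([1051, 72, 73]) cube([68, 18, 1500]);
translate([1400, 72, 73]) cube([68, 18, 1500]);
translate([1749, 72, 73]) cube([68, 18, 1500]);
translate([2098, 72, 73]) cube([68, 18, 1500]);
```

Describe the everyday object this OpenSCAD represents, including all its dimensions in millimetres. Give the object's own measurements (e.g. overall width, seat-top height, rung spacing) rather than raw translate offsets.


A fence section. Two 72×72 mm posts, 1590 mm tall, stand on the floor with a clear span of 2376 mm between their inner faces. Two horizontal rails of 72×85 mm section span the gap between the posts with their undersides at z = 175 mm and z = 1434 mm, flush with the posts' −y face. 6 pickets, each 68 mm wide, 18 mm thick and 1500 mm tall, are fixed to the +y face of the rails with their bottoms at z = 73 mm, spaced across the span with a 281 mm gap after the −x post and between neighbouring pickets, with 282 mm left before the +x post.


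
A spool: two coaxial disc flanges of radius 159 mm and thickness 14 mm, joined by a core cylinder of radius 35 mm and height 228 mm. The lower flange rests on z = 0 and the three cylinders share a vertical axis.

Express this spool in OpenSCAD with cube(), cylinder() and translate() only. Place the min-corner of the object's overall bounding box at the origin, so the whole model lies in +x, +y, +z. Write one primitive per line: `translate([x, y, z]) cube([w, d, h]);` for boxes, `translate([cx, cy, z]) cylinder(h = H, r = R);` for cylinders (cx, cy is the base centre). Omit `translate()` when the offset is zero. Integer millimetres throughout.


translate([159, 159, 0]) cylinder(h = 14, r = 159);
translate([159, 159, 14]) cylinder(h = 228, r = 35);
translate([159, 159, 242]) cylinder(h = 14, r = 159);


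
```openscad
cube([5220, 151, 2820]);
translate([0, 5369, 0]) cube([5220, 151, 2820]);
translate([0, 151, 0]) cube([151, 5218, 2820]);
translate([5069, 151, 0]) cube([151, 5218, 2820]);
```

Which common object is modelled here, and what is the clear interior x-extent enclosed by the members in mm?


A house (or room) frame. The interior width is 4918 mm.

Four 2820 mm walls enclosing a rectangle with no floor or roof — a room or house frame. Outside width is 5220 mm and wall thickness is 151 mm, so the interior width is 5220 − 2 × 151 = 4918 mm.


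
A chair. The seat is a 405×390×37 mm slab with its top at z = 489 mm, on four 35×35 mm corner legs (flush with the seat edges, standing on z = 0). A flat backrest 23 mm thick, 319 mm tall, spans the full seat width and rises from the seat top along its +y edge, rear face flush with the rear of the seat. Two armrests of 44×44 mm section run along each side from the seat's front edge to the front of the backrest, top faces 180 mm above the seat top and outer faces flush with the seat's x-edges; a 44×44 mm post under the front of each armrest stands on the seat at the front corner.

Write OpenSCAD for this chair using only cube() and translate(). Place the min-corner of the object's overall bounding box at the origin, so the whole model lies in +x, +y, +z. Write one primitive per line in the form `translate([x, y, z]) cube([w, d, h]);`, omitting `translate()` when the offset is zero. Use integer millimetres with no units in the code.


// leg_h = 489 - 37 = 452
// arm post h = 180 - 44 = 136
translate([0, 0, 452]) cube([405, 390, 37]);
cube([35, 35, 452]);
translate([370, 0, 0]) cube([35, 35, 452]);
translate([0, 355, 0]) cube([35, 35, 452]);
translate([370, 355, 0]) cube([35, 35, 452]);
translate([0, 367, 489]) cube([405, 23, 319]);
translate([0, 0, 625]) cube([44, 367, 44]);
translate([361, 0, 625]) cube([44, 367, 44]);
translate([0, 0, 489]) cube([44, 44, 136]);
translate([361, 0, 489]) cube([44, 44, 136]);


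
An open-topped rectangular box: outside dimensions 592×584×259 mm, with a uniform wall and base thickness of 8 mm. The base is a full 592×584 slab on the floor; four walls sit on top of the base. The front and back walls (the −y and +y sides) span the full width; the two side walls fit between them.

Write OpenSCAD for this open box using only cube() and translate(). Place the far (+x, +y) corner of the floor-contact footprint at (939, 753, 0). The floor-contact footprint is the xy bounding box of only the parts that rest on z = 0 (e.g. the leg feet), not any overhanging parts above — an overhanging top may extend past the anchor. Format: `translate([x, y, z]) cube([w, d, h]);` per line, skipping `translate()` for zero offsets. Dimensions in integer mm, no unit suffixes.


translate([347, 169, 0]) cube([592, 584, 8]);
translate([347, 169, 8]) cube([592, 8, 251]);
translate([347, 745, 8]) cube([592, 8, 251]);
translate([347, 177, 8]) cube([8, 568, 251]);
translate([931, 177, 8]) cube([8, 568, 251]);


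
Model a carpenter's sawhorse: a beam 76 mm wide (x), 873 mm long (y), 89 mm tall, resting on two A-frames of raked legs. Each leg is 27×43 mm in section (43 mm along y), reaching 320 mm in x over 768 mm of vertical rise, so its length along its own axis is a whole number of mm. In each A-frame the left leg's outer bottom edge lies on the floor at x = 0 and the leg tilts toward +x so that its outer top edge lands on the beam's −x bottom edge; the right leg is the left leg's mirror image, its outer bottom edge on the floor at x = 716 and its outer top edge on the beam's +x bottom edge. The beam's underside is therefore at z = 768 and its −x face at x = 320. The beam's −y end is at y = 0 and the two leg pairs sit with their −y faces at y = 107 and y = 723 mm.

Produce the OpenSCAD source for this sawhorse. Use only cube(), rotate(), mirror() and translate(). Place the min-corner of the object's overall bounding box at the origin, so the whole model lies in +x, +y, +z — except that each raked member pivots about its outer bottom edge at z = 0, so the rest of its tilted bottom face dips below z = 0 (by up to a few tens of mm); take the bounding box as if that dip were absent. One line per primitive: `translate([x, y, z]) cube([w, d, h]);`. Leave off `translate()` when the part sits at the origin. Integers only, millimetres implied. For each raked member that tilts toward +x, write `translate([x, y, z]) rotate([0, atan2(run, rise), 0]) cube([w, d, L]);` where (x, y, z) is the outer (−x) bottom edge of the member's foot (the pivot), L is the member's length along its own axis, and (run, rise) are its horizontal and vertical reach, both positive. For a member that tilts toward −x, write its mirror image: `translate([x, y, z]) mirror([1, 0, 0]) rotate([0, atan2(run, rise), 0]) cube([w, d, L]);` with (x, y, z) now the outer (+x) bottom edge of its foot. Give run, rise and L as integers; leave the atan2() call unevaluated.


translate([320, 0, 768]) cube([76, 873, 89]);
translate([0, 107, 0]) rotate([0, atan2(320, 768), 0]) cube([27, 43, 832]);
translate([716, 107, 0]) mirror([1, 0, 0]) rotate([0, atan2(320, 768), 0]) cube([27, 43, 832]);
translate([0, 723, 0]) rotate([0, atan2(320, 768), 0]) cube([27, 43, 832]);
translate([716, 723, 0]) mirror([1, 0, 0]) rotate([0, atan2(320, 768), 0]) cube([27, 43, 832]);
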